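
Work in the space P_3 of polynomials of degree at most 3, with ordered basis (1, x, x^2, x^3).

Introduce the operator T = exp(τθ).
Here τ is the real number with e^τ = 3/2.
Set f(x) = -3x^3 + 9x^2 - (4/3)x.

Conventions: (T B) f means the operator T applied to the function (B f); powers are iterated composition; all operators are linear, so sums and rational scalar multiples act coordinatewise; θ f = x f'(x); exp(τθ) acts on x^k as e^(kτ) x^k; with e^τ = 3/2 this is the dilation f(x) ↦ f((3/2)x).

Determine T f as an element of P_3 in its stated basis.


exp(τθ) x^k = e^(kτ) x^k; with e^τ = 3/2 this sends x^k to (3/2)^k x^k
x ↦ 3/2 x
x^2 ↦ 9/4 x^2
x^3 ↦ 27/8 x^3
applying this coordinatewise to f: exp(τθ) f = -(81/8)x^3 + (81/4)x^2 - 2x

the image equals g(x) = -(81/8)x^3 + (81/4)x^2 - 2x


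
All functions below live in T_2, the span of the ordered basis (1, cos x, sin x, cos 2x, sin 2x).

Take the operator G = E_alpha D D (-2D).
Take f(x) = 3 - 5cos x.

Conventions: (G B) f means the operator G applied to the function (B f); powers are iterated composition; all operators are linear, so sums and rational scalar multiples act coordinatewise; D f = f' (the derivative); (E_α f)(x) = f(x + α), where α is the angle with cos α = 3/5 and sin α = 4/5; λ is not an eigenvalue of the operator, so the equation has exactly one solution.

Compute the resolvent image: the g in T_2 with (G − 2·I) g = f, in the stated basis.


write g with unknown coordinates in the stated basis and equate coefficients in (G − 2·I) g = f
solving from the highest basis element down gives g = -3/2 + (5/4)cos x - (5/12)sin x
check: G g = -(5/2)cos x - (5/6)sin x
so G g − 2·g = 3 - 5cos x = f ✓

g(x) = -3/2 + (5/4)cos x - (5/12)sin x


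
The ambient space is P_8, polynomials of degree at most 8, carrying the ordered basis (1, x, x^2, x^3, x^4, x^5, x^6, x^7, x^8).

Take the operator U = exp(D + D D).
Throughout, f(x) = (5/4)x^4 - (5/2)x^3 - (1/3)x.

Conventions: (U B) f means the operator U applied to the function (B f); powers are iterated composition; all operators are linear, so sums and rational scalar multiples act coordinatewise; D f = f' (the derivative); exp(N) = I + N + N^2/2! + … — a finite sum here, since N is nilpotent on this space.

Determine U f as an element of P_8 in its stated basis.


the result is g(x) = (5/4)x^4 + (5/2)x^3 + 15x^2 + (73/6)x + 161/12

order-1 term: 5x^3 + (15/2)x^2 - 15x - 1/3
order-2 term: (15/2)x^2 + (45/2)x
order-3 term: 5x + 25/2
order-4 term: 5/4
the series for exp(D + D D) f terminates at order 4
exp(D + D D) f = (5/4)x^4 + (5/2)x^3 + 15x^2 + (73/6)x + 161/12


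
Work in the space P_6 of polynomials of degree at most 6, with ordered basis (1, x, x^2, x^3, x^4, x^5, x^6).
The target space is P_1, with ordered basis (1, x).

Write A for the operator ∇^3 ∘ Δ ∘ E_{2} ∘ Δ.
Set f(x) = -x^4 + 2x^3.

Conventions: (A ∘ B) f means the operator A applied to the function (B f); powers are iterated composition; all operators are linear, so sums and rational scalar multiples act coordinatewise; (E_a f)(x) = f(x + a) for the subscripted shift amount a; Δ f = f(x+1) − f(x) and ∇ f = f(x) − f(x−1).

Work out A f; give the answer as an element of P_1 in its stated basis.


Δ f = -4x^3 + 2x + 1
E_{2} Δ f = -4x^3 - 24x^2 - 46x - 27
Δ E_{2} Δ f = -12x^2 - 60x - 74
∇ (Δ ∘ E_{2}) Δ f = -24x - 48
∇ ∇ (Δ ∘ E_{2}) Δ f = -24
∇ ∇ ∇ (Δ ∘ E_{2}) Δ f = 0

g(x) = 0


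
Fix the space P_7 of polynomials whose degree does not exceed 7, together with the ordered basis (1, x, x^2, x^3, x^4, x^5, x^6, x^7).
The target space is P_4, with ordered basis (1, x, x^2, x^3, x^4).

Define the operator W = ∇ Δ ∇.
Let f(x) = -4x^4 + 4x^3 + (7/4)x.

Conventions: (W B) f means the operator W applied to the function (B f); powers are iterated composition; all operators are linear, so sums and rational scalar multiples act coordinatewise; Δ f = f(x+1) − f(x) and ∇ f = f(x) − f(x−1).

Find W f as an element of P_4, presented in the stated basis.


∇ f = -16x^3 + 36x^2 - 28x + 39/4
Δ ∇ f = -48x^2 + 24x - 8
∇ Δ ∇ f = -96x + 72

the result is g(x) = -96x + 72


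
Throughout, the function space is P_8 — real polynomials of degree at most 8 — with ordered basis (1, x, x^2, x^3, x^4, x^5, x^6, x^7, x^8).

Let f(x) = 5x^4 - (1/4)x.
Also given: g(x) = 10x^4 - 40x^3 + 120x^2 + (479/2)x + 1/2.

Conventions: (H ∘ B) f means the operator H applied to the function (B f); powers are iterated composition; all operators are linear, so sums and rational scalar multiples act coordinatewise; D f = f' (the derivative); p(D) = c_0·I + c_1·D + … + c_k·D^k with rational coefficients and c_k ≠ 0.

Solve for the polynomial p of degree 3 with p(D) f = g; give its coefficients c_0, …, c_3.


D^0 f = 5x^4 - (1/4)x
D^1 f = 20x^3 - 1/4
D^2 f = 60x^2
D^3 f = 120x
matching coefficients of g against c_0 f + c_1 Df + … from the top degree down determines the c_i
solution: c_0 = 2, c_1 = -2, c_2 = 2, c_3 = 2

c_0 = 2, c_1 = -2, c_2 = 2, c_3 = 2


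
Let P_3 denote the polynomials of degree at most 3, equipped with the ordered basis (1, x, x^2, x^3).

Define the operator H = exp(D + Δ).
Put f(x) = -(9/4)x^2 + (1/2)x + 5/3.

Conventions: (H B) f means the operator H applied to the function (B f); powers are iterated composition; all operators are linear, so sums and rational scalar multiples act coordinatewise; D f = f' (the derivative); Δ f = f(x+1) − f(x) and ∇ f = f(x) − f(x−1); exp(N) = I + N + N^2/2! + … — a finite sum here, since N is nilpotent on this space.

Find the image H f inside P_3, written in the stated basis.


g(x) = -(9/4)x^2 - (17/2)x - 103/12

order-1 term: -9x - 5/4
order-2 term: -9
the series for exp(D + Δ) f terminates at order 2
exp(D + Δ) f = -(9/4)x^2 - (17/2)x - 103/12


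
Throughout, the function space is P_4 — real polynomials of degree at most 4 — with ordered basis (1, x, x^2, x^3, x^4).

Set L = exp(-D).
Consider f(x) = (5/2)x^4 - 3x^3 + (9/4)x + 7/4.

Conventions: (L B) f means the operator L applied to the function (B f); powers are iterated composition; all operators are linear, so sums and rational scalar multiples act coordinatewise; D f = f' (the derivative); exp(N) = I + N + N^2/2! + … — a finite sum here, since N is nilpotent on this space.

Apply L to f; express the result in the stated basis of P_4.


order-1 term: -10x^3 + 9x^2 - 9/4
order-2 term: 15x^2 - 9x
order-3 term: -10x + 3
order-4 term: 5/2
the series for exp(-D) f terminates at order 4
exp(-D) f = (5/2)x^4 - 13x^3 + 24x^2 - (67/4)x + 5

the image equals g(x) = (5/2)x^4 - 13x^3 + 24x^2 - (67/4)x + 5


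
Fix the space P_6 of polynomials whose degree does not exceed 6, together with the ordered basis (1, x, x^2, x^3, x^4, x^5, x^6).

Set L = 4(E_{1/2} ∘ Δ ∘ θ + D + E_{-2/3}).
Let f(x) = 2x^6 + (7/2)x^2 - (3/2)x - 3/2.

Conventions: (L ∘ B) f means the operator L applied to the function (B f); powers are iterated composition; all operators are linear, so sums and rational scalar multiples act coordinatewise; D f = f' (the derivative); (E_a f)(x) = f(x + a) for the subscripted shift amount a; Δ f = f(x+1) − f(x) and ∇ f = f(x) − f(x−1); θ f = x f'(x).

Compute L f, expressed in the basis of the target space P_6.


θ f = 12x^6 + 7x^2 - (3/2)x
Δ θ f = 72x^5 + 180x^4 + 240x^3 + 180x^2 + 86x + 35/2
E_{1/2} Δ θ f = 72x^5 + 360x^4 + 780x^3 + 900x^2 + (1117/2)x + 149
D f = 12x^5 + 7x - 3/2
E_{-2/3} f = 2x^6 - 8x^5 + (40/3)x^4 - (320/27)x^3 + (509/54)x^2 - (1255/162)x + 1795/1458
(E_{1/2} ∘ Δ ∘ θ + D + E_{-2/3}) f = 2x^6 + 76x^5 + (1120/3)x^4 + (20740/27)x^3 + (49109/54)x^2 + (45178/81)x + 108425/729
(4(E_{1/2} ∘ Δ ∘ θ + D + E_{-2/3})) f = 8x^6 + 304x^5 + (4480/3)x^4 + (82960/27)x^3 + (98218/27)x^2 + (180712/81)x + 433700/729

the result is g(x) = 8x^6 + 304x^5 + (4480/3)x^4 + (82960/27)x^3 + (98218/27)x^2 + (180712/81)x + 433700/729


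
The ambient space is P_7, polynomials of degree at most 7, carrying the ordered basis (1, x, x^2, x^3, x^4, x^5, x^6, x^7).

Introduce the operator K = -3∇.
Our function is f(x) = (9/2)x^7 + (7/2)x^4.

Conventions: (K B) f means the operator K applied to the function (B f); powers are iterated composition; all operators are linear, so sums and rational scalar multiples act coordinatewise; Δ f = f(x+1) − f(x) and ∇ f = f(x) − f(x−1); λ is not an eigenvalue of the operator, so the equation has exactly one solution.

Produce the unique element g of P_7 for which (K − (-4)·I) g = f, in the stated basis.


write g with unknown coordinates in the stated basis and equate coefficients in (K − (-4)·I) g = f
solving from the highest basis element down gives g = (9/8)x^7 + (189/32)x^6 + (567/64)x^5 - (721/256)x^4 - (4053/256)x^3 - (5355/1024)x^2 + (13881/2048)x + 18861/8192
check: K g = -(189/8)x^6 - (567/16)x^5 + (945/64)x^4 + (4053/64)x^3 + (5355/256)x^2 - (13881/512)x - 18861/2048
so K g − (-4)·g = (9/2)x^7 + (7/2)x^4 = f ✓

g(x) = (9/8)x^7 + (189/32)x^6 + (567/64)x^5 - (721/256)x^4 - (4053/256)x^3 - (5355/1024)x^2 + (13881/2048)x + 18861/8192


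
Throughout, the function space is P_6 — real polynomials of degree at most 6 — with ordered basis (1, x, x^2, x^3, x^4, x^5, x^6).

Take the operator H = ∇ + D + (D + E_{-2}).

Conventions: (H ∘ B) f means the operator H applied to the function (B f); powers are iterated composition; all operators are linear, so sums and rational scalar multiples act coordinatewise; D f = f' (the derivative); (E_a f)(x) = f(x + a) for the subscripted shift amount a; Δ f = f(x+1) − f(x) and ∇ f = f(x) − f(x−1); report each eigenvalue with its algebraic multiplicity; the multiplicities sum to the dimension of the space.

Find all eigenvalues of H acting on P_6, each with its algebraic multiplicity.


image of 1: 1
image of x: x + 1
image of x^2: x^2 + 2x + 3
image of x^3: x^3 + 3x^2 + 9x - 7
image of x^4: x^4 + 4x^3 + 18x^2 - 28x + 15
image of x^5: x^5 + 5x^4 + 30x^3 - 70x^2 + 75x - 31
image of x^6: x^6 + 6x^5 + 45x^4 - 140x^3 + 225x^2 - 186x + 63
the matrix is upper triangular; its diagonal is (1, 1, 1, 1, 1, 1, 1)
for a triangular matrix the eigenvalues are the diagonal entries, with algebraic multiplicity their repetition count

λ = 1 (multiplicity 7)


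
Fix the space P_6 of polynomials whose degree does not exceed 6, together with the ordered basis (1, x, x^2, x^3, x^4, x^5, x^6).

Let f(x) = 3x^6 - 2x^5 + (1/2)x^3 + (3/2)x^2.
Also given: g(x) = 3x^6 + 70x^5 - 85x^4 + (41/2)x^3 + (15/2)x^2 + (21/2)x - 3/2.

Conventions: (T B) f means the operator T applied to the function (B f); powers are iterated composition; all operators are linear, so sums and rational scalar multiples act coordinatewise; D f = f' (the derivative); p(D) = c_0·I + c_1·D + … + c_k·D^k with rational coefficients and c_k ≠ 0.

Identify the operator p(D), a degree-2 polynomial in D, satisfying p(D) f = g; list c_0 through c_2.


p(D) = I + 4·D − (1/2)·D^2, i.e. c_0 = 1, c_1 = 4, c_2 = -1/2

D^0 f = 3x^6 - 2x^5 + (1/2)x^3 + (3/2)x^2
D^1 f = 18x^5 - 10x^4 + (3/2)x^2 + 3x
D^2 f = 90x^4 - 40x^3 + 3x + 3
matching coefficients of g against c_0 f + c_1 Df + … from the top degree down determines the c_i
solution: c_0 = 1, c_1 = 4, c_2 = -1/2


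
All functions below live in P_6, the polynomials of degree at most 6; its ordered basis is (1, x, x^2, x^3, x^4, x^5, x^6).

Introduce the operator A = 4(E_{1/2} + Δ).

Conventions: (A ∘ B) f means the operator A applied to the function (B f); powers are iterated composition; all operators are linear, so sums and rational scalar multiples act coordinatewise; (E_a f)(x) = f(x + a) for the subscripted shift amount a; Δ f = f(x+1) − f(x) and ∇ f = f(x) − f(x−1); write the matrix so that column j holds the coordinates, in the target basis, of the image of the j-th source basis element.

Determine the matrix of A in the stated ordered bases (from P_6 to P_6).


the matrix is [[4, 6, 5, 9/2, 17/4, 33/8, 65/16]; [0, 4, 12, 15, 18, 85/4, 99/4]; [0, 0, 4, 18, 30, 45, 255/4]; [0, 0, 0, 4, 24, 50, 90]; [0, 0, 0, 0, 4, 30, 75]; [0, 0, 0, 0, 0, 4, 36]; [0, 0, 0, 0, 0, 0, 4]] (rows listed top to bottom)

image of 1: 4
image of x: 4x + 6
image of x^2: 4x^2 + 12x + 5
image of x^3: 4x^3 + 18x^2 + 15x + 9/2
image of x^4: 4x^4 + 24x^3 + 30x^2 + 18x + 17/4
image of x^5: 4x^5 + 30x^4 + 50x^3 + 45x^2 + (85/4)x + 33/8
image of x^6: 4x^6 + 36x^5 + 75x^4 + 90x^3 + (255/4)x^2 + (99/4)x + 65/16
each image's coordinates form column j of the matrix


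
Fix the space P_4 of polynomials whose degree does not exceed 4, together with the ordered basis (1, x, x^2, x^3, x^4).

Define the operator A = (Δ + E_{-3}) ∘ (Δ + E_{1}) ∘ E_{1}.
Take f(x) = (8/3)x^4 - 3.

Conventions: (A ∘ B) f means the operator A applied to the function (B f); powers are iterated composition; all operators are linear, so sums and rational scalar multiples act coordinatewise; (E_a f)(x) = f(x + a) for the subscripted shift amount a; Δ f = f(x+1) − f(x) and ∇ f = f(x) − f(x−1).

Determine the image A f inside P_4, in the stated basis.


E_{1} f = (8/3)x^4 + (32/3)x^3 + 16x^2 + (32/3)x - 1/3
Δ E_{1} f = (32/3)x^3 + 48x^2 + (224/3)x + 40
E_{1} E_{1} f = (8/3)x^4 + (64/3)x^3 + 64x^2 + (256/3)x + 119/3
(Δ + E_{1}) E_{1} f = (8/3)x^4 + 32x^3 + 112x^2 + 160x + 239/3
Δ (Δ + E_{1}) E_{1} f = (32/3)x^3 + 112x^2 + (992/3)x + 920/3
E_{-3} (Δ + E_{1}) E_{1} f = (8/3)x^4 - 32x^2 + 64x - 121/3
(Δ + E_{-3}) (Δ + E_{1}) E_{1} f = (8/3)x^4 + (32/3)x^3 + 80x^2 + (1184/3)x + 799/3

the image equals g(x) = (8/3)x^4 + (32/3)x^3 + 80x^2 + (1184/3)x + 799/3


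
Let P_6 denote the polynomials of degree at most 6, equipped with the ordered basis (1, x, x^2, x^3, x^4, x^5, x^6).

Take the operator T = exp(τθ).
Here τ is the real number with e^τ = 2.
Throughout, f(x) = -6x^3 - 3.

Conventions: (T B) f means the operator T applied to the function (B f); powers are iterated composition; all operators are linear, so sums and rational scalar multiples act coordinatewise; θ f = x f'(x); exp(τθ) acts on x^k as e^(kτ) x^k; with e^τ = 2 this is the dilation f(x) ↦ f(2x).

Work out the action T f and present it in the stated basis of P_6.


g(x) = -48x^3 - 3

exp(τθ) x^k = e^(kτ) x^k; with e^τ = 2 this sends x^k to 2^k x^k
x^3 ↦ 8 x^3
applying this coordinatewise to f: exp(τθ) f = -48x^3 - 3


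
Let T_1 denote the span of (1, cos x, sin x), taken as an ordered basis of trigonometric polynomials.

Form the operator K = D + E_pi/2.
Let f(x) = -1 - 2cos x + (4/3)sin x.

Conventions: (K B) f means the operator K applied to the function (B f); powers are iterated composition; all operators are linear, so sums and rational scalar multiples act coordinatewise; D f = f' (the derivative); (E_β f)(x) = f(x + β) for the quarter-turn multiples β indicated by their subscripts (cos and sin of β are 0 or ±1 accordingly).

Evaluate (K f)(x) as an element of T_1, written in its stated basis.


g(x) = -1 + (8/3)cos x + 4sin x

D f = (4/3)cos x + 2sin x
E_pi/2 f = -1 + (4/3)cos x + 2sin x
(D + E_pi/2) f = -1 + (8/3)cos x + 4sin x


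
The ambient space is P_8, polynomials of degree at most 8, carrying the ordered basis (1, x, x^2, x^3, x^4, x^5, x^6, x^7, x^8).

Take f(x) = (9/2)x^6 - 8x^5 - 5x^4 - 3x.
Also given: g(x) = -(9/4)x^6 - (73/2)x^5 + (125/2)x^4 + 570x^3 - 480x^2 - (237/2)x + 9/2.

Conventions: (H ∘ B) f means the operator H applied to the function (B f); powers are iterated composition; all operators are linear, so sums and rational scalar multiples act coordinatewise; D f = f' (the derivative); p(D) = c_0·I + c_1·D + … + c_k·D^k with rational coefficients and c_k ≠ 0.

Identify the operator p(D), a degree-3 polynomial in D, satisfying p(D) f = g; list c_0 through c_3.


p(D) = -(1/2)·I − (3/2)·D + D^3, i.e. c_0 = -1/2, c_1 = -3/2, c_2 = 0, c_3 = 1

D^0 f = (9/2)x^6 - 8x^5 - 5x^4 - 3x
D^1 f = 27x^5 - 40x^4 - 20x^3 - 3
D^2 f = 135x^4 - 160x^3 - 60x^2
D^3 f = 540x^3 - 480x^2 - 120x
matching coefficients of g against c_0 f + c_1 Df + … from the top degree down determines the c_i
solution: c_0 = -1/2, c_1 = -3/2, c_2 = 0, c_3 = 1


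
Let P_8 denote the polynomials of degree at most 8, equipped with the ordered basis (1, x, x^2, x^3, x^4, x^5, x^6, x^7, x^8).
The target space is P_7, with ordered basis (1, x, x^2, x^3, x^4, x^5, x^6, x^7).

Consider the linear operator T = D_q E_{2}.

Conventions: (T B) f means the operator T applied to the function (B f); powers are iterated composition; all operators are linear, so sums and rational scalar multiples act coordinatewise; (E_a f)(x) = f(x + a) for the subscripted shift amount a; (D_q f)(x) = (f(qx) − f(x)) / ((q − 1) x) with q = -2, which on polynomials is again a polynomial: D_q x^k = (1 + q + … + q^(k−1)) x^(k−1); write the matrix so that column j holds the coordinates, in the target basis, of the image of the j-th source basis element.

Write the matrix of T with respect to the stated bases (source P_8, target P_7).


image of 1: 0
image of x: 1
image of x^2: -x + 4
image of x^3: 3x^2 - 6x + 12
image of x^4: -5x^3 + 24x^2 - 24x + 32
image of x^5: 11x^4 - 50x^3 + 120x^2 - 80x + 80
image of x^6: -21x^5 + 132x^4 - 300x^3 + 480x^2 - 240x + 192
image of x^7: 43x^6 - 294x^5 + 924x^4 - 1400x^3 + 1680x^2 - 672x + 448
image of x^8: -85x^7 + 688x^6 - 2352x^5 + 4928x^4 - 5600x^3 + 5376x^2 - 1792x + 1024
each image's coordinates form column j of the matrix

the matrix is [[0, 1, 4, 12, 32, 80, 192, 448, 1024]; [0, 0, -1, -6, -24, -80, -240, -672, -1792]; [0, 0, 0, 3, 24, 120, 480, 1680, 5376]; [0, 0, 0, 0, -5, -50, -300, -1400, -5600]; [0, 0, 0, 0, 0, 11, 132, 924, 4928]; [0, 0, 0, 0, 0, 0, -21, -294, -2352]; [0, 0, 0, 0, 0, 0, 0, 43, 688]; [0, 0, 0, 0, 0, 0, 0, 0, -85]] (rows listed top to bottom)


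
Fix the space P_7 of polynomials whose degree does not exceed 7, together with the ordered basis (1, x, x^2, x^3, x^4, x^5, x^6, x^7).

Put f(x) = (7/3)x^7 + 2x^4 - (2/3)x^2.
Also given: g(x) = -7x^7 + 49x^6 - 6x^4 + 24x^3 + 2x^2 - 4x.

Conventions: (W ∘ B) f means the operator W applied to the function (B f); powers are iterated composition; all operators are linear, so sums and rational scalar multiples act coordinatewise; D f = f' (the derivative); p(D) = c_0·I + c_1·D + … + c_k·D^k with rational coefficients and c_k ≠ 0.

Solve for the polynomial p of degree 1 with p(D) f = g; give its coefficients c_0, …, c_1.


c_0 = -3, c_1 = 3

D^0 f = (7/3)x^7 + 2x^4 - (2/3)x^2
D^1 f = (49/3)x^6 + 8x^3 - (4/3)x
matching coefficients of g against c_0 f + c_1 Df + … from the top degree down determines the c_i
solution: c_0 = -3, c_1 = 3


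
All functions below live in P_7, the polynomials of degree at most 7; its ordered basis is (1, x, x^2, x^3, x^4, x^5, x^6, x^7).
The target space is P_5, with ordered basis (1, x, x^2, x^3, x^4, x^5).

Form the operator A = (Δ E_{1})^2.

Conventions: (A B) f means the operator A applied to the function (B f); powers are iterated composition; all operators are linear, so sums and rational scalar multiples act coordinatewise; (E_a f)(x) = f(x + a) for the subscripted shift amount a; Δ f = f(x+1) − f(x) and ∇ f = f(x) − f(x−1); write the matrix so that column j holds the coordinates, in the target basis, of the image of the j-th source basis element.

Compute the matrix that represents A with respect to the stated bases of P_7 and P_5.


image of 1: 0
image of x: 0
image of x^2: 2
image of x^3: 6x + 18
image of x^4: 12x^2 + 72x + 110
image of x^5: 20x^3 + 180x^2 + 550x + 570
image of x^6: 30x^4 + 360x^3 + 1650x^2 + 3420x + 2702
image of x^7: 42x^5 + 630x^4 + 3850x^3 + 11970x^2 + 18914x + 12138
each image's coordinates form column j of the matrix

the matrix is [[0, 0, 2, 18, 110, 570, 2702, 12138]; [0, 0, 0, 6, 72, 550, 3420, 18914]; [0, 0, 0, 0, 12, 180, 1650, 11970]; [0, 0, 0, 0, 0, 20, 360, 3850]; [0, 0, 0, 0, 0, 0, 30, 630]; [0, 0, 0, 0, 0, 0, 0, 42]] (rows listed top to bottom)


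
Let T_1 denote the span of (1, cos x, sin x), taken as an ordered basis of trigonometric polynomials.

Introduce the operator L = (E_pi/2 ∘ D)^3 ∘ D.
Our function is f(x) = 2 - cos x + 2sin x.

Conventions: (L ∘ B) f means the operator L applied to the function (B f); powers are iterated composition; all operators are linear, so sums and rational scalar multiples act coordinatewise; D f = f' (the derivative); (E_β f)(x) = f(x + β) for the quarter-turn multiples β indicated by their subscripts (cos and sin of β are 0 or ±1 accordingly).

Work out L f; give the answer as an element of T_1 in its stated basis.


D f = 2cos x + sin x
D D f = cos x - 2sin x
E_pi/2 D D f = -2cos x - sin x
D (E_pi/2 ∘ D) D f = -cos x + 2sin x
E_pi/2 D (E_pi/2 ∘ D) D f = 2cos x + sin x
D (E_pi/2 ∘ D) (E_pi/2 ∘ D) D f = cos x - 2sin x
E_pi/2 D (E_pi/2 ∘ D) (E_pi/2 ∘ D) D f = -2cos x - sin x

the image equals g(x) = -2cos x - sin x


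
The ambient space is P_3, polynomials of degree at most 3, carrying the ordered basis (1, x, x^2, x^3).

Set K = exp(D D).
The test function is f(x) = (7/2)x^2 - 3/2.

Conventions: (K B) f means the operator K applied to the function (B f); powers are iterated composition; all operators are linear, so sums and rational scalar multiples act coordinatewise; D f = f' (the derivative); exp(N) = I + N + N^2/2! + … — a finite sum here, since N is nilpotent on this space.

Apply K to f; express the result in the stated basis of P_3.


order-1 term: 7
the series for exp(D D) f terminates at order 1
exp(D D) f = (7/2)x^2 + 11/2

the result is g(x) = (7/2)x^2 + 11/2


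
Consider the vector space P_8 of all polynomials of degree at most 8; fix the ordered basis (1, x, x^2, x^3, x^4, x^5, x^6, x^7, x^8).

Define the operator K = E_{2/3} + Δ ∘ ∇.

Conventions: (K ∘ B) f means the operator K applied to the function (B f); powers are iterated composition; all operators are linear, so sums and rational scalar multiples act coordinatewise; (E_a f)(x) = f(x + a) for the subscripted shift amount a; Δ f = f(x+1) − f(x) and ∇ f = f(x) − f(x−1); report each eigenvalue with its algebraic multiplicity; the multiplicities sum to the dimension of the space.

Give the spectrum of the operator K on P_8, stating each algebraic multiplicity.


image of 1: 1
image of x: x + 2/3
image of x^2: x^2 + (4/3)x + 22/9
image of x^3: x^3 + 2x^2 + (22/3)x + 8/27
image of x^4: x^4 + (8/3)x^3 + (44/3)x^2 + (32/27)x + 178/81
image of x^5: x^5 + (10/3)x^4 + (220/9)x^3 + (80/27)x^2 + (890/81)x + 32/243
image of x^6: x^6 + 4x^5 + (110/3)x^4 + (160/27)x^3 + (890/27)x^2 + (64/81)x + 1522/729
image of x^7: x^7 + (14/3)x^6 + (154/3)x^5 + (280/27)x^4 + (6230/81)x^3 + (224/81)x^2 + (10654/729)x + 128/2187
image of x^8: x^8 + (16/3)x^7 + (616/9)x^6 + (448/27)x^5 + (12460/81)x^4 + (1792/243)x^3 + (42616/729)x^2 + (1024/2187)x + 13378/6561
the matrix is upper triangular; its diagonal is (1, 1, 1, 1, 1, 1, 1, 1, 1)
for a triangular matrix the eigenvalues are the diagonal entries, with algebraic multiplicity their repetition count

λ = 1 (multiplicity 9)


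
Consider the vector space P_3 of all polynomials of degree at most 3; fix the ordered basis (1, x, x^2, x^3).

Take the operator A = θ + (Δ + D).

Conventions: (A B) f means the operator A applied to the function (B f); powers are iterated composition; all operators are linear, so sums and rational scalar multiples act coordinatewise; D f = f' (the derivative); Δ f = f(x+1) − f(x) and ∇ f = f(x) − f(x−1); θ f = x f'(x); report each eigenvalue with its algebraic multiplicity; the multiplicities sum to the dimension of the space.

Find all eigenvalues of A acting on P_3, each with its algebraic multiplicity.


image of 1: 0
image of x: x + 2
image of x^2: 2x^2 + 4x + 1
image of x^3: 3x^3 + 6x^2 + 3x + 1
the matrix is upper triangular; its diagonal is (0, 1, 2, 3)
for a triangular matrix the eigenvalues are the diagonal entries, with algebraic multiplicity their repetition count

λ = 0 (multiplicity 1), λ = 1 (multiplicity 1), λ = 2 (multiplicity 1), λ = 3 (multiplicity 1)


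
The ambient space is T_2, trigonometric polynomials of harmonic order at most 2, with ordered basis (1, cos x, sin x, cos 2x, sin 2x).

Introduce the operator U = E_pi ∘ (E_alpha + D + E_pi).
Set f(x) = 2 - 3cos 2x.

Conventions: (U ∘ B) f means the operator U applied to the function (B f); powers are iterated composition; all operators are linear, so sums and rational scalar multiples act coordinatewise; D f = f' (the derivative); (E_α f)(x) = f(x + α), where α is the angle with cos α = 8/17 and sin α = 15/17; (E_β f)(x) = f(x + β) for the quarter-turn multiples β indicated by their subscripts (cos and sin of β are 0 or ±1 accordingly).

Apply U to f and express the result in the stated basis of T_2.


g(x) = 4 - (384/289)cos 2x + (2454/289)sin 2x

E_alpha f = 2 + (483/289)cos 2x + (720/289)sin 2x
D f = 6sin 2x
E_pi f = 2 - 3cos 2x
(E_alpha + D + E_pi) f = 4 - (384/289)cos 2x + (2454/289)sin 2x
E_pi (E_alpha + D + E_pi) f = 4 - (384/289)cos 2x + (2454/289)sin 2x


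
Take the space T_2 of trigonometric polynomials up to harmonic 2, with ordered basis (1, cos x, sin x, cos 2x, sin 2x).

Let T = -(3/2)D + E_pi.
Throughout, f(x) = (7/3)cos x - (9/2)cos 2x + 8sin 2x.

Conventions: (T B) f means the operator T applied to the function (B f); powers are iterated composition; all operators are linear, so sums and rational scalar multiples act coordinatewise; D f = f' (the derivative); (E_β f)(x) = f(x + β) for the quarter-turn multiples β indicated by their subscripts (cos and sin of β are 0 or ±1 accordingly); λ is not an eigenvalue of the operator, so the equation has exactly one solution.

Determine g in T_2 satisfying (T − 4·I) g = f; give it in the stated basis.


g(x) = -(140/327)cos x - (14/109)sin x + (25/12)cos 2x - (7/12)sin 2x

write g with unknown coordinates in the stated basis and equate coefficients in (T − 4·I) g = f
solving from the highest basis element down gives g = -(140/327)cos x - (14/109)sin x + (25/12)cos 2x - (7/12)sin 2x
check: T g = (203/327)cos x - (56/109)sin x + (23/6)cos 2x + (17/3)sin 2x
so T g − 4·g = (7/3)cos x - (9/2)cos 2x + 8sin 2x = f ✓


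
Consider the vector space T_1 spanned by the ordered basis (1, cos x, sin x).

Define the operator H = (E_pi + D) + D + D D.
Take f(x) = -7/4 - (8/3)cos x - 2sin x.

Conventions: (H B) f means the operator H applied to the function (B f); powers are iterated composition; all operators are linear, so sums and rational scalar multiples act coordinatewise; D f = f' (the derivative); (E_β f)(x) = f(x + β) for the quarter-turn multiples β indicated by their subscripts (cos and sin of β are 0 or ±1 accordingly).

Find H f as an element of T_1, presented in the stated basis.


the result is g(x) = -7/4 + (4/3)cos x + (28/3)sin x

E_pi f = -7/4 + (8/3)cos x + 2sin x
D f = -2cos x + (8/3)sin x
(E_pi + D) f = -7/4 + (2/3)cos x + (14/3)sin x
D f = -2cos x + (8/3)sin x
D f = -2cos x + (8/3)sin x
D D f = (8/3)cos x + 2sin x
((E_pi + D) + D + D D) f = -7/4 + (4/3)cos x + (28/3)sin x


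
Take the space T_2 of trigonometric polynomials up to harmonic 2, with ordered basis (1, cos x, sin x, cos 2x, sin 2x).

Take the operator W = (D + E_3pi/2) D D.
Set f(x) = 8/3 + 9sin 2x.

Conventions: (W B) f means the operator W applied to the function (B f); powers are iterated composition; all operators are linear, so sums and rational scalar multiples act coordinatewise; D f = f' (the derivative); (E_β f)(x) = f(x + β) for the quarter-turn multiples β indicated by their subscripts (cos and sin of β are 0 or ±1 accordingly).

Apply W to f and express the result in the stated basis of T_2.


g(x) = -72cos 2x + 36sin 2x

D f = 18cos 2x
D D f = -36sin 2x
D D D f = -72cos 2x
E_3pi/2 D D f = 36sin 2x
(D + E_3pi/2) D D f = -72cos 2x + 36sin 2x


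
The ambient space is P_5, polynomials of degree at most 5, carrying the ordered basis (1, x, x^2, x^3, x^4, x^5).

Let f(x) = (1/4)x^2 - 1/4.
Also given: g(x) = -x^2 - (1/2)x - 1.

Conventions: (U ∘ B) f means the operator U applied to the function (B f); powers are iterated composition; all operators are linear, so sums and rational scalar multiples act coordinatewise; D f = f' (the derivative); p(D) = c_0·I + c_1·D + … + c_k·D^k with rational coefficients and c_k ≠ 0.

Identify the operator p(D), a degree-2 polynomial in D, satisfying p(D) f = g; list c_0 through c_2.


p(D) = -4·I − D − 4·D^2, i.e. c_0 = -4, c_1 = -1, c_2 = -4

D^0 f = (1/4)x^2 - 1/4
D^1 f = (1/2)x
D^2 f = 1/2
matching coefficients of g against c_0 f + c_1 Df + … from the top degree down determines the c_i
solution: c_0 = -4, c_1 = -1, c_2 = -4


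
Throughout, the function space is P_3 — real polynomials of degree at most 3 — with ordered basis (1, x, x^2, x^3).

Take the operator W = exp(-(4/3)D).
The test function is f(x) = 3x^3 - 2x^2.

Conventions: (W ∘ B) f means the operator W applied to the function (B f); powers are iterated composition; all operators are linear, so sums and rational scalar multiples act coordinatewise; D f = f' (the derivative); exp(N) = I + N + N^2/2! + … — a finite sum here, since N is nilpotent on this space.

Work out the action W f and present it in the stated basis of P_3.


g(x) = 3x^3 - 14x^2 + (64/3)x - 32/3

order-1 term: -12x^2 + (16/3)x
order-2 term: 16x - 32/9
order-3 term: -64/9
the series for exp(-(4/3)D) f terminates at order 3
exp(-(4/3)D) f = 3x^3 - 14x^2 + (64/3)x - 32/3


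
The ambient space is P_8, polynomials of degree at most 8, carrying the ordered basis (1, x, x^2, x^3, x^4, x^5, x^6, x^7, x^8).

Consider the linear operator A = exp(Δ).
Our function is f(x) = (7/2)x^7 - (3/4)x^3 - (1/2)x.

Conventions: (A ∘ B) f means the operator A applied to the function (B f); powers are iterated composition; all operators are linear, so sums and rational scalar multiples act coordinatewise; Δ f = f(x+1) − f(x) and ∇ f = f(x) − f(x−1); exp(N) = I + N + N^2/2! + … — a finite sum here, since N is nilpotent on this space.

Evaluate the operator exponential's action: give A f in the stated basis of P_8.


order-1 term: (49/2)x^6 + (147/2)x^5 + (245/2)x^4 + (245/2)x^3 + (285/4)x^2 + (89/4)x + 9/4
order-2 term: (147/2)x^5 + (735/2)x^4 + (1715/2)x^3 + (2205/2)x^2 + (3029/4)x + 873/4
order-3 term: (245/2)x^4 + 735x^3 + (3675/2)x^2 + 2205x + 4211/4
order-4 term: (245/2)x^3 + 735x^2 + (3185/2)x + 1225
order-5 term: (147/2)x^2 + (735/2)x + 490
order-6 term: (49/2)x + 147/2
order-7 term: 7/2
the series for exp(Δ) f terminates at order 7
exp(Δ) f = (7/2)x^7 + (49/2)x^6 + 147x^5 + (1225/2)x^4 + (7347/4)x^3 + (15279/4)x^2 + (9937/2)x + 12261/4

the image equals g(x) = (7/2)x^7 + (49/2)x^6 + 147x^5 + (1225/2)x^4 + (7347/4)x^3 + (15279/4)x^2 + (9937/2)x + 12261/4


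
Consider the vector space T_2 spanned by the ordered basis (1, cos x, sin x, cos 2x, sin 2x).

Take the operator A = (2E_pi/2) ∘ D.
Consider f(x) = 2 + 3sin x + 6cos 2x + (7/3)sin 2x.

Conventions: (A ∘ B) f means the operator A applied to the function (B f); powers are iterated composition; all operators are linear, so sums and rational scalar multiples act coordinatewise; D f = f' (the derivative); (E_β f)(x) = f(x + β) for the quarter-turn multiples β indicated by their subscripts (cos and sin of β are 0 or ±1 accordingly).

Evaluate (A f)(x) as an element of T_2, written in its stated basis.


the image equals g(x) = -6sin x - (28/3)cos 2x + 24sin 2x

D f = 3cos x + (14/3)cos 2x - 12sin 2x
E_pi/2 D f = -3sin x - (14/3)cos 2x + 12sin 2x
(2E_pi/2) D f = -6sin x - (28/3)cos 2x + 24sin 2x


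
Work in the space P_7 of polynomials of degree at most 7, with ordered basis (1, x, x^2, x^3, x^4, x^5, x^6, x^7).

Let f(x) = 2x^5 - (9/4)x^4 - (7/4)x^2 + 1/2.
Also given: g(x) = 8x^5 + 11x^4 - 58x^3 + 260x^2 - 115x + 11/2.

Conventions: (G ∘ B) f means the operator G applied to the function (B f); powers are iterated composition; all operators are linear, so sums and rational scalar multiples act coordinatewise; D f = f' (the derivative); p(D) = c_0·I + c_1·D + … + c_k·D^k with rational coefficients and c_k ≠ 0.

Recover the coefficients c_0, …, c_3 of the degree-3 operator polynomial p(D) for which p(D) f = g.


p(D) = 4·I + 2·D − D^2 + 2·D^3, i.e. c_0 = 4, c_1 = 2, c_2 = -1, c_3 = 2

D^0 f = 2x^5 - (9/4)x^4 - (7/4)x^2 + 1/2
D^1 f = 10x^4 - 9x^3 - (7/2)x
D^2 f = 40x^3 - 27x^2 - 7/2
D^3 f = 120x^2 - 54x
matching coefficients of g against c_0 f + c_1 Df + … from the top degree down determines the c_i
solution: c_0 = 4, c_1 = 2, c_2 = -1, c_3 = 2


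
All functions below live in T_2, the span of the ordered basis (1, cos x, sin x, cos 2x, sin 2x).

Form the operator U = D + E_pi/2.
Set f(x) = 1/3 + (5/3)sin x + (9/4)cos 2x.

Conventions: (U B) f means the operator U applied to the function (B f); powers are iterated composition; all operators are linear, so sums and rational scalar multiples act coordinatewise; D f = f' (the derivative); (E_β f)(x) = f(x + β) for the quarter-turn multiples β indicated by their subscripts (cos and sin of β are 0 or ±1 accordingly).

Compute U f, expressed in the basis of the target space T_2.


the image equals g(x) = 1/3 + (10/3)cos x - (9/4)cos 2x - (9/2)sin 2x

D f = (5/3)cos x - (9/2)sin 2x
E_pi/2 f = 1/3 + (5/3)cos x - (9/4)cos 2x
(D + E_pi/2) f = 1/3 + (10/3)cos x - (9/4)cos 2x - (9/2)sin 2x


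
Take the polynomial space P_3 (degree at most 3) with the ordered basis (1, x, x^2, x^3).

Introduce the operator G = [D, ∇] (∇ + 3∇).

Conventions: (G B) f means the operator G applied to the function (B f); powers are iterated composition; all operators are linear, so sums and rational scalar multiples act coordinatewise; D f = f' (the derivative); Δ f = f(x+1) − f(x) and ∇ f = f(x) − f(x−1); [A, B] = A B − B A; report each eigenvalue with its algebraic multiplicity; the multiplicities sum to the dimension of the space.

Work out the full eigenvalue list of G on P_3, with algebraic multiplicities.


image of 1: 0
image of x: 0
image of x^2: 0
image of x^3: 0
the matrix is upper triangular; its diagonal is (0, 0, 0, 0)
for a triangular matrix the eigenvalues are the diagonal entries, with algebraic multiplicity their repetition count

λ = 0 (multiplicity 4)


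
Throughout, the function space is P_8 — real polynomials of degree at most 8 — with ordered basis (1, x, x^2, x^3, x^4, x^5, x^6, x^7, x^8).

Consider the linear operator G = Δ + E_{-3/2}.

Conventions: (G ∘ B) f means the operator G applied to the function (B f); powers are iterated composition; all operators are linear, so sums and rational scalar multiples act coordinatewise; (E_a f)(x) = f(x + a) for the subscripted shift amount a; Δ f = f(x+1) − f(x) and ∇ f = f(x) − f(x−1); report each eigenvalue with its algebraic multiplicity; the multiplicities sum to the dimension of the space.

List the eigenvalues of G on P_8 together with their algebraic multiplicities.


λ = 1 (multiplicity 9)

image of 1: 1
image of x: x - 1/2
image of x^2: x^2 - x + 13/4
image of x^3: x^3 - (3/2)x^2 + (39/4)x - 19/8
image of x^4: x^4 - 2x^3 + (39/2)x^2 - (19/2)x + 97/16
image of x^5: x^5 - (5/2)x^4 + (65/2)x^3 - (95/4)x^2 + (485/16)x - 211/32
image of x^6: x^6 - 3x^5 + (195/4)x^4 - (95/2)x^3 + (1455/16)x^2 - (633/16)x + 793/64
image of x^7: x^7 - (7/2)x^6 + (273/4)x^5 - (665/8)x^4 + (3395/16)x^3 - (4431/32)x^2 + (5551/64)x - 2059/128
image of x^8: x^8 - 4x^7 + 91x^6 - 133x^5 + (3395/8)x^4 - (1477/4)x^3 + (5551/16)x^2 - (2059/16)x + 6817/256
the matrix is upper triangular; its diagonal is (1, 1, 1, 1, 1, 1, 1, 1, 1)
for a triangular matrix the eigenvalues are the diagonal entries, with algebraic multiplicity their repetition count


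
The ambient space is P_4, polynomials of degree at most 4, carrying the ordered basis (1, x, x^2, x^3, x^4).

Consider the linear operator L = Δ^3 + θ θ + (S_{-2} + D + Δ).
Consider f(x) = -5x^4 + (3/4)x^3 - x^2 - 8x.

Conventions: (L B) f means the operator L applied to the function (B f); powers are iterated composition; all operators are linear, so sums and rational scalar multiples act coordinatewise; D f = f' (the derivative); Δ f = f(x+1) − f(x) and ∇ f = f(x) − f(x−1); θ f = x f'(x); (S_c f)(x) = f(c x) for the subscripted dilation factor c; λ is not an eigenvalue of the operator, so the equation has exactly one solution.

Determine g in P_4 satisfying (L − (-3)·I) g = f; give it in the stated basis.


write g with unknown coordinates in the stated basis and equate coefficients in (L − (-3)·I) g = f
solving from the highest basis element down gives g = -(1/7)x^4 + (53/112)x^3 - (167/616)x^2 - (763/352)x + 579/352
check: L g = -(32/7)x^4 - (75/112)x^3 - (115/616)x^2 - (527/352)x - 1737/352
so L g − (-3)·g = -5x^4 + (3/4)x^3 - x^2 - 8x = f ✓

the image equals g(x) = -(1/7)x^4 + (53/112)x^3 - (167/616)x^2 - (763/352)x + 579/352


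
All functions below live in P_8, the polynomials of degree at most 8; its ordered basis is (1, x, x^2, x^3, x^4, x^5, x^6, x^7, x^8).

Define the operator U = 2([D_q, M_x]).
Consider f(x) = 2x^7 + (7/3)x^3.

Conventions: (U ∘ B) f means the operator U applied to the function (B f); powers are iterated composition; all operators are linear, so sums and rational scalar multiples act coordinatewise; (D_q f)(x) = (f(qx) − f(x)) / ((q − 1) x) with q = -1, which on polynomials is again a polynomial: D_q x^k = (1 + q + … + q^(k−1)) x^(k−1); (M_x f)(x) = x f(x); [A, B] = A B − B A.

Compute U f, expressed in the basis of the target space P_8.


the image equals g(x) = -4x^7 - (14/3)x^3

M_x f = 2x^8 + (7/3)x^4
D_q M_x f = 0
D_q f = 2x^6 + (7/3)x^2
M_x D_q f = 2x^7 + (7/3)x^3
[D_q, M_x] f = -2x^7 - (7/3)x^3
(2([D_q, M_x])) f = -4x^7 - (14/3)x^3


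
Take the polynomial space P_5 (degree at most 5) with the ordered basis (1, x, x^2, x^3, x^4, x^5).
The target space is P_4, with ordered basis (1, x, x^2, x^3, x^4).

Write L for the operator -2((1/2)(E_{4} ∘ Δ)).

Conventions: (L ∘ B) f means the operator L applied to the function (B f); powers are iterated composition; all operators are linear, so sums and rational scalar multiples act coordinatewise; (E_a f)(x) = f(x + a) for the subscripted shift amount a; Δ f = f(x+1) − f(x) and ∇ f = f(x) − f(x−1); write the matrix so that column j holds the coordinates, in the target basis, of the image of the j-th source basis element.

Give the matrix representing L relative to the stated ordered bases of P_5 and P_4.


the matrix is [[0, -1, -9, -61, -369, -2101]; [0, 0, -2, -27, -244, -1845]; [0, 0, 0, -3, -54, -610]; [0, 0, 0, 0, -4, -90]; [0, 0, 0, 0, 0, -5]] (rows listed top to bottom)

image of 1: 0
image of x: -1
image of x^2: -2x - 9
image of x^3: -3x^2 - 27x - 61
image of x^4: -4x^3 - 54x^2 - 244x - 369
image of x^5: -5x^4 - 90x^3 - 610x^2 - 1845x - 2101
each image's coordinates form column j of the matrix


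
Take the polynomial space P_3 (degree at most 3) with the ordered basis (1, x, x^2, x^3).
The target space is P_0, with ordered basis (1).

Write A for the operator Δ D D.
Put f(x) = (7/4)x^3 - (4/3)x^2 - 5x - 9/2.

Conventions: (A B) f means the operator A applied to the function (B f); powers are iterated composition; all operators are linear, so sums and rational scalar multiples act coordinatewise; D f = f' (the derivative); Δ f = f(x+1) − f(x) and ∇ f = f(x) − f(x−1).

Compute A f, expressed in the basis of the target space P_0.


the image equals g(x) = 21/2

D f = (21/4)x^2 - (8/3)x - 5
D D f = (21/2)x - 8/3
Δ D D f = 21/2


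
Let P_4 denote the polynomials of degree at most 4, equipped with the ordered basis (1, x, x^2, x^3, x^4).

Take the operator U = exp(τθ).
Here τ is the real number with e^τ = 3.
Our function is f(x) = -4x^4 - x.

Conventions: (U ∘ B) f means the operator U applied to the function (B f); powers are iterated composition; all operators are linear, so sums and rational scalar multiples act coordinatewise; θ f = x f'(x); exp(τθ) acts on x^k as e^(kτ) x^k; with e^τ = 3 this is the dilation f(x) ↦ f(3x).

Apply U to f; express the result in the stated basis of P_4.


exp(τθ) x^k = e^(kτ) x^k; with e^τ = 3 this sends x^k to 3^k x^k
x ↦ 3 x
x^4 ↦ 81 x^4
applying this coordinatewise to f: exp(τθ) f = -324x^4 - 3x

the image equals g(x) = -324x^4 - 3x
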